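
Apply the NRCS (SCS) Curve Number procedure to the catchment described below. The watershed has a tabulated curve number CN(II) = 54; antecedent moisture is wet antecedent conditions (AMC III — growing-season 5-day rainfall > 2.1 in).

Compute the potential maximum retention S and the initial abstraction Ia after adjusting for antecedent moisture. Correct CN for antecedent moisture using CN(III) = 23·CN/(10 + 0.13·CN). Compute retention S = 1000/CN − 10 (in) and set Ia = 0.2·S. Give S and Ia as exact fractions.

Adjust CN=54 to AMC III: 23·54/(10 + 0.13·54) → 1242 ÷ (851/50) = 2700/37 ≈ 72.973
Max retention: S = 1000/(2700/37) − 10 = 100/27 in (≈ 3.704 in)
Ia = 0.2·(100/27) = 20/27 in ≈ 0.741 in

S = 100/27 in ≈ 3.704 in; Ia = 20/27 in ≈ 0.741 in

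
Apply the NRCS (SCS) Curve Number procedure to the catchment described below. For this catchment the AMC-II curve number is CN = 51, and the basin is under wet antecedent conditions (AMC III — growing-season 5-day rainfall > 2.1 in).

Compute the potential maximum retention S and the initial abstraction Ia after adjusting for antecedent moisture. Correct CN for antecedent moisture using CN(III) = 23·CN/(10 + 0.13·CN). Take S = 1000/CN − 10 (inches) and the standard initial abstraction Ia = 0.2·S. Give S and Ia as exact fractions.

S = 4900/1173 in ≈ 4.177 in; Ia = 980/1173 in ≈ 0.835 in

Adjust CN=51 to AMC III: 23·51/(10 + 0.13·51) → 1173 ÷ (1663/100) = 117300/1663 ≈ 70.535
Max retention: S = 1000/(117300/1663) − 10 = 4900/1173 in (≈ 4.177 in)
Ia = 0.2S: 0.2·4.177 = 0.835 in (exactly 980/1173)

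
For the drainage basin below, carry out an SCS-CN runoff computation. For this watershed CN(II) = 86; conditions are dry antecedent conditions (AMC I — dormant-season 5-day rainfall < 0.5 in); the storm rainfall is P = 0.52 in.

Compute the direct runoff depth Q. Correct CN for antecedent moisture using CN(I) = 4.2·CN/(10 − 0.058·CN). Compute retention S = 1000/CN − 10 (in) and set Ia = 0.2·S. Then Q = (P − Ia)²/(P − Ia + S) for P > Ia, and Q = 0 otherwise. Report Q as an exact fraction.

Q = 0 in ≈ 0.000 in

CN(I) from CN(II)=86: (4.2·86)/(10 − 0.058·86) = 12900/179 ≈ 72.067
S = 1000/(12900/179) − 10 = 500/129 in ≈ 3.876 in
Initial abstraction Ia = S/5 = (500/129)/5 = 100/129 ≈ 0.775 in
P = 0.520 ≤ Ia = 0.775 in: entire storm abstracted, Q = 0.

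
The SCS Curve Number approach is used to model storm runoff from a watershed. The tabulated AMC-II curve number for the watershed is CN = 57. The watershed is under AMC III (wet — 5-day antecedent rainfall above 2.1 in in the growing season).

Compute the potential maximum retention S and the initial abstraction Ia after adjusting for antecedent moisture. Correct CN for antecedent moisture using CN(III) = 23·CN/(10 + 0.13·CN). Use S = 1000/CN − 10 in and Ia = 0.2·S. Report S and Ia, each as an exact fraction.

S = 4300/1311 in ≈ 3.280 in; Ia = 860/1311 in ≈ 0.656 in

Adjust CN=57 to AMC III: 23·57/(10 + 0.13·57) → 1311 ÷ (1741/100) = 131100/1741 ≈ 75.302
Retention S: 1000/CN − 10 with CN=75.302 → S = 4300/1311 ≈ 3.280 in
Initial abstraction Ia = S/5 = (4300/1311)/5 = 860/1311 ≈ 0.656 in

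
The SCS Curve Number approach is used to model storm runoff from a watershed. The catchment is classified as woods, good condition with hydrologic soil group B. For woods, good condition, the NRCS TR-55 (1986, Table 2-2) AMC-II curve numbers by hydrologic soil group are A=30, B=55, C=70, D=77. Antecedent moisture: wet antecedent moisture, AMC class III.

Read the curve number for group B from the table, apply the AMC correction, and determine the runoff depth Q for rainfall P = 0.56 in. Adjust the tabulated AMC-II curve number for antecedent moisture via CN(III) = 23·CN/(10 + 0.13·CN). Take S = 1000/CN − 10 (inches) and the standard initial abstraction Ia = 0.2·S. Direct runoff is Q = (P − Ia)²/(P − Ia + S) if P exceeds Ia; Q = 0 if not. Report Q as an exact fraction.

NRCS table: woods, good condition, soil group B → CN(II) = 55
Wet (AMC III): CN(III) = 23·55/(10 + 0.13·55) = 1265/(343/20) = 25300/343 ≈ 73.761
S = 1000/(25300/343) − 10 = 900/253 in ≈ 3.557 in
Ia = 0.2S: 0.2·3.557 = 0.711 in (exactly 180/253)
P = 0.560 ≤ Ia = 0.711 in: entire storm abstracted, Q = 0.

Q = 0 in ≈ 0.000 in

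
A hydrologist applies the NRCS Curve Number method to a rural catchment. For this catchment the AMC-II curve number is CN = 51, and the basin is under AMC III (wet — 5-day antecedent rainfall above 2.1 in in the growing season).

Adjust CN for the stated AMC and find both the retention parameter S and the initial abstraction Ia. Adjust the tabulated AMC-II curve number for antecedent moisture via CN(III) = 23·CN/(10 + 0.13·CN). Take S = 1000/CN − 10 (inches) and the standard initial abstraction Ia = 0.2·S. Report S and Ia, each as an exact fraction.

CN(III) from CN(II)=51: (23·51)/(10 + 0.13·51) = 117300/1663 ≈ 70.535
Max retention: S = 1000/(117300/1663) − 10 = 4900/1173 in (≈ 4.177 in)
Ia = 0.2·(4900/1173) = 980/1173 in ≈ 0.835 in

S = 4900/1173 in ≈ 4.177 in; Ia = 980/1173 in ≈ 0.835 in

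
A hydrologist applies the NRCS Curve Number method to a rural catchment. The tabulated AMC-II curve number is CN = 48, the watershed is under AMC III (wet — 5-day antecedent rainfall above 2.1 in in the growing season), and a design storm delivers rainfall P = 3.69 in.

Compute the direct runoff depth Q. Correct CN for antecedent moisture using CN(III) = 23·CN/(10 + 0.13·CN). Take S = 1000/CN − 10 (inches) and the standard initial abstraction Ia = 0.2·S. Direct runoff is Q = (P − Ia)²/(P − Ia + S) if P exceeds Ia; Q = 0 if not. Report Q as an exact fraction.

CN(III) from CN(II)=48: (23·48)/(10 + 0.13·48) = 13800/203 ≈ 67.980
Max retention: S = 1000/(13800/203) − 10 = 325/69 in (≈ 4.710 in)
Ia = 0.2·(325/69) = 65/69 in ≈ 0.942 in
Since P=3.690 > Ia=0.942: effective rainfall P−Ia = 18961/6900 in
Q: (18961/6900)² ÷ (51461/6900) = 359519521/355080900 in (≈ 1.013 in)

Q = 359519521/355080900 in ≈ 1.013 in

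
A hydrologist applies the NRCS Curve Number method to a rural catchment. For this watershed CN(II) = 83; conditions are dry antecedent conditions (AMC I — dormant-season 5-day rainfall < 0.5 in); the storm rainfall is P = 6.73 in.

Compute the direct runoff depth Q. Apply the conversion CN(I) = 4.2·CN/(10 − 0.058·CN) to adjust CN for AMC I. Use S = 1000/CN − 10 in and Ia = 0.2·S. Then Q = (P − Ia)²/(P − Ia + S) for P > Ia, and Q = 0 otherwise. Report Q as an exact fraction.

Q = 1006087235521/322984697700 in ≈ 3.115 in

Dry (AMC I): CN(I) = 4.2·83/(10 − 0.058·83) = (1743/5)/(2593/500) = 174300/2593 ≈ 67.219
Max retention: S = 1000/(174300/2593) − 10 = 8500/1743 in (≈ 4.877 in)
Ia = 0.2·(8500/1743) = 1700/1743 in ≈ 0.975 in
Excess rainfall: 6.730 − 0.975 = 5.755 in; P > Ia so Q > 0
Q: (1003039/174300)² ÷ (1853039/174300) = 1006087235521/322984697700 in (≈ 3.115 in)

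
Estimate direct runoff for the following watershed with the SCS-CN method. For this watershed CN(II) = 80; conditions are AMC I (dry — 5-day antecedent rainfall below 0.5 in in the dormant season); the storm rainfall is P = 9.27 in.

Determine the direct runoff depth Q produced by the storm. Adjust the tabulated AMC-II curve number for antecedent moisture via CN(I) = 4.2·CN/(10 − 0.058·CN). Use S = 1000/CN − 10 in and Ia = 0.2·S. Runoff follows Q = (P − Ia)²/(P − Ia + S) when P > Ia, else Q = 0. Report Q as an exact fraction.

Q = 287879089/61880700 in ≈ 4.652 in

Adjust CN=80 to AMC I: 4.2·80/(10 − 0.058·80) → 336 ÷ (134/25) = 4200/67 ≈ 62.687
S = 1000/(4200/67) − 10 = 125/21 in ≈ 5.952 in
Initial abstraction Ia = S/5 = (125/21)/5 = 25/21 ≈ 1.190 in
Since P=9.270 > Ia=1.190: effective rainfall P−Ia = 16967/2100 in
Q: (16967/2100)² ÷ (29467/2100) = 287879089/61880700 in (≈ 4.652 in)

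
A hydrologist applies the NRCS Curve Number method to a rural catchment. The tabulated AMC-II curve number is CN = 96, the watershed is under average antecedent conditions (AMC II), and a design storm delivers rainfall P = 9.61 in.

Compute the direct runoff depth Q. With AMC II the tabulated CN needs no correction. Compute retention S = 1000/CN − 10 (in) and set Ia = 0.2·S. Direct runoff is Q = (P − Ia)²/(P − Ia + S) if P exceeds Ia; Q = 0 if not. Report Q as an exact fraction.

Q = 2042041/223725 in ≈ 9.127 in

AMC II — tabulated CN = 96 applies directly.
S = 1000/96 − 10 = 5/12 in ≈ 0.417 in
Ia = 0.2·(5/12) = 1/12 in ≈ 0.083 in
Since P=9.610 > Ia=0.083: effective rainfall P−Ia = 1429/150 in
Q: (1429/150)² ÷ (2983/300) = 2042041/223725 in (≈ 9.127 in)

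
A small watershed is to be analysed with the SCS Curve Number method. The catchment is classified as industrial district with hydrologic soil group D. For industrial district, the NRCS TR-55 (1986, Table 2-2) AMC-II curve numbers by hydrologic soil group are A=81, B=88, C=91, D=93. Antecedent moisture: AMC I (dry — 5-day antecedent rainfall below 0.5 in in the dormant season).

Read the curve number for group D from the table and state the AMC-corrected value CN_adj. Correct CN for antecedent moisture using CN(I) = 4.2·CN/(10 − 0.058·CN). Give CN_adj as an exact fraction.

NRCS table: industrial district, soil group D → CN(II) = 93
Adjust CN=93 to AMC I: 4.2·93/(10 − 0.058·93) → (1953/5) ÷ (2303/500) = 27900/329 ≈ 84.802

CN_adj = 27900/329 ≈ 84.802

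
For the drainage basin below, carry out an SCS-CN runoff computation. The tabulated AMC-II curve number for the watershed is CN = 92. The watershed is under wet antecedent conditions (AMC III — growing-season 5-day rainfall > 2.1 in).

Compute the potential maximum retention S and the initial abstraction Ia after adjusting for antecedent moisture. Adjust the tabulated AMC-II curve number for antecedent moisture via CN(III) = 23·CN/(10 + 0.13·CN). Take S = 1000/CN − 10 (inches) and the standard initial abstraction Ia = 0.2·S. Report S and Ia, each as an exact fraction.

Wet (AMC III): CN(III) = 23·92/(10 + 0.13·92) = 2116/(549/25) = 52900/549 ≈ 96.357
S = 1000/(52900/549) − 10 = 200/529 in ≈ 0.378 in
Ia = 0.2·(200/529) = 40/529 in ≈ 0.076 in

S = 200/529 in ≈ 0.378 in; Ia = 40/529 in ≈ 0.076 in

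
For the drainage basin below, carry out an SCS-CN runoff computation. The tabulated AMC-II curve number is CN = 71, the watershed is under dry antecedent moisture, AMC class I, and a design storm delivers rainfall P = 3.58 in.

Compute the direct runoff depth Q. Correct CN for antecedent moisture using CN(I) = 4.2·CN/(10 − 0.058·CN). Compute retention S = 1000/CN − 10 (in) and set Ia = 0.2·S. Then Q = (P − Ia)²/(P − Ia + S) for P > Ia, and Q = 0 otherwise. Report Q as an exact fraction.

Dry (AMC I): CN(I) = 4.2·71/(10 − 0.058·71) = (1491/5)/(2941/500) = 149100/2941 ≈ 50.697
S = 1000/(149100/2941) − 10 = 14500/1491 in ≈ 9.725 in
Initial abstraction Ia = S/5 = (14500/1491)/5 = 2900/1491 ≈ 1.945 in
Since P=3.580 > Ia=1.945: effective rainfall P−Ia = 121889/74550 in
Q: (121889/74550)² ÷ (846889/74550) = 14856928321/63135574950 in (≈ 0.235 in)

Q = 14856928321/63135574950 in ≈ 0.235 in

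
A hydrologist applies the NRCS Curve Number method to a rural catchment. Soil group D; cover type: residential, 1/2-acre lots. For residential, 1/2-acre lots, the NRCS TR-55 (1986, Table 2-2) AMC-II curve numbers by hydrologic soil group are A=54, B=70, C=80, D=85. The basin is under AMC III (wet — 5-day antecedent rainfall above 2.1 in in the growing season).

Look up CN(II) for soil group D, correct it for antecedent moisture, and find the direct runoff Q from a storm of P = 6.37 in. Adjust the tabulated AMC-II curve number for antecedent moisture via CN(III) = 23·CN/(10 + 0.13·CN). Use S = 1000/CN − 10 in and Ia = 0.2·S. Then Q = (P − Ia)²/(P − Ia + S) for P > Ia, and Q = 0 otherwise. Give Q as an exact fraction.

NRCS table: residential, 1/2-acre lots, soil group D → CN(II) = 85
Adjust CN=85 to AMC III: 23·85/(10 + 0.13·85) → 1955 ÷ (421/20) = 39100/421 ≈ 92.874
Max retention: S = 1000/(39100/421) − 10 = 300/391 in (≈ 0.767 in)
Initial abstraction Ia = S/5 = (300/391)/5 = 60/391 ≈ 0.153 in
P − Ia = 6.370 − 0.153 = 243067/39100 ≈ 6.217 in (> 0, runoff occurs)
Q: (243067/39100)² ÷ (273067/39100) = 59081566489/10676919700 in (≈ 5.534 in)

Q = 59081566489/10676919700 in ≈ 5.534 in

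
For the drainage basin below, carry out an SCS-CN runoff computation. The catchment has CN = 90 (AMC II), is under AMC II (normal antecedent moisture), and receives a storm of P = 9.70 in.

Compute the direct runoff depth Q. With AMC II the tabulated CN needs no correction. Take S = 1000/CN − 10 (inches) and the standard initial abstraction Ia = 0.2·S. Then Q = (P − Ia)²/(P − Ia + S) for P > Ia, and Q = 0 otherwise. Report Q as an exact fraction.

Average conditions: CN = 90 (no AMC adjustment).
Max retention: S = 1000/90 − 10 = 10/9 in (≈ 1.111 in)
Ia = 0.2·(10/9) = 2/9 in ≈ 0.222 in
Excess rainfall: 9.700 − 0.222 = 9.478 in; P > Ia so Q > 0
Q: (853/90)² ÷ (953/90) = 727609/85770 in (≈ 8.483 in)

Q = 727609/85770 in ≈ 8.483 in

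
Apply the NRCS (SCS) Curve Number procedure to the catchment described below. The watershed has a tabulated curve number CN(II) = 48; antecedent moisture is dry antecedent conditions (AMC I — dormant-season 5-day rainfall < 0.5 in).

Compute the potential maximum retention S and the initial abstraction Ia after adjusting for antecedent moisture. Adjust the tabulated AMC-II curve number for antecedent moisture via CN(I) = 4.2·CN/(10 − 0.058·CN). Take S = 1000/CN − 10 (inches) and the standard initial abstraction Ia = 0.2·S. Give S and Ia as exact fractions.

S = 1625/63 in ≈ 25.794 in; Ia = 325/63 in ≈ 5.159 in

Adjust CN=48 to AMC I: 4.2·48/(10 − 0.058·48) → (1008/5) ÷ (902/125) = 12600/451 ≈ 27.938
S = 1000/(12600/451) − 10 = 1625/63 in ≈ 25.794 in
Ia = 0.2S: 0.2·25.794 = 5.159 in (exactly 325/63)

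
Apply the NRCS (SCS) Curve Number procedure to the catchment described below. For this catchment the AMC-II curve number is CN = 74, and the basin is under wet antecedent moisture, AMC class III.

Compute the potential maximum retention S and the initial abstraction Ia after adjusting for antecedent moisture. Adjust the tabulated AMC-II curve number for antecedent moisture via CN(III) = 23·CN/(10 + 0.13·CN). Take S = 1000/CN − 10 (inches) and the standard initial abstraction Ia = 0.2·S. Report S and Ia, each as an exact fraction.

S = 1300/851 in ≈ 1.528 in; Ia = 260/851 in ≈ 0.306 in

Wet (AMC III): CN(III) = 23·74/(10 + 0.13·74) = 1702/(981/50) = 85100/981 ≈ 86.748
Retention S: 1000/CN − 10 with CN=86.748 → S = 1300/851 ≈ 1.528 in
Ia = 0.2S: 0.2·1.528 = 0.306 in (exactly 260/851)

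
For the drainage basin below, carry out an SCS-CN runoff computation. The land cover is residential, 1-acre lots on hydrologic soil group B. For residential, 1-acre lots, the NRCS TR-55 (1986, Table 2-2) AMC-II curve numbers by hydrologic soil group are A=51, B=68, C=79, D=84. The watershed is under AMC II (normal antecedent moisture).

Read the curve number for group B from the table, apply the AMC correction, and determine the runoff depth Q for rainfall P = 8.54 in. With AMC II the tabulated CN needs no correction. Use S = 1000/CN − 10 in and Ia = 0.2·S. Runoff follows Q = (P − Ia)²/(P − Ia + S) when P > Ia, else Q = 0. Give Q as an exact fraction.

Q = 41718681/8890150 in ≈ 4.693 in

NRCS table: residential, 1-acre lots, soil group B → CN(II) = 68
CN(II) = 68; AMC II needs no correction.
Retention S: 1000/CN − 10 with CN=68.000 → S = 80/17 ≈ 4.706 in
Ia = 0.2S: 0.2·4.706 = 0.941 in (exactly 16/17)
P − Ia = 8.540 − 0.941 = 6459/850 ≈ 7.599 in (> 0, runoff occurs)
Q = (6459/850)²/((6459/850) + 80/17) = (41718681/722500)/(10459/850) = 41718681/8890150 in ≈ 4.693 in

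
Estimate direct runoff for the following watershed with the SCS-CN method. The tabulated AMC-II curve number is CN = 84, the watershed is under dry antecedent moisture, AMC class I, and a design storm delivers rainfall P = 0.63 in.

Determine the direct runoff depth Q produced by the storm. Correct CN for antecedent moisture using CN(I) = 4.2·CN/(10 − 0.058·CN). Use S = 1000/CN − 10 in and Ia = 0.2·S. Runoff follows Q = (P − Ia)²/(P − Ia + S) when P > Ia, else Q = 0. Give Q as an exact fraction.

Q = 0 in ≈ 0.000 in

Adjust CN=84 to AMC I: 4.2·84/(10 − 0.058·84) → (1764/5) ÷ (641/125) = 44100/641 ≈ 68.799
Max retention: S = 1000/(44100/641) − 10 = 2000/441 in (≈ 4.535 in)
Ia = 0.2·(2000/441) = 400/441 in ≈ 0.907 in
P = 0.630 ≤ Ia = 0.907 in: entire storm abstracted, Q = 0.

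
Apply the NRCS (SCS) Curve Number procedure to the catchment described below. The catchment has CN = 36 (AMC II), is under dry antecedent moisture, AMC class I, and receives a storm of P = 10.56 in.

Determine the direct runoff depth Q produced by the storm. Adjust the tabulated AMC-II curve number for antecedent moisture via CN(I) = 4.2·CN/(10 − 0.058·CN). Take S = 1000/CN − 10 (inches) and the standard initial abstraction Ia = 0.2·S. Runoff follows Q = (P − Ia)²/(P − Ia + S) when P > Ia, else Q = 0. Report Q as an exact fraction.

Q = 12241352/123969825 in ≈ 0.099 in

Dry (AMC I): CN(I) = 4.2·36/(10 − 0.058·36) = (756/5)/(989/125) = 18900/989 ≈ 19.110
S = 1000/(18900/989) − 10 = 8000/189 in ≈ 42.328 in
Ia = 0.2·(8000/189) = 1600/189 in ≈ 8.466 in
Since P=10.560 > Ia=8.466: effective rainfall P−Ia = 9896/4725 in
Q: (9896/4725)² ÷ (209896/4725) = 12241352/123969825 in (≈ 0.099 in)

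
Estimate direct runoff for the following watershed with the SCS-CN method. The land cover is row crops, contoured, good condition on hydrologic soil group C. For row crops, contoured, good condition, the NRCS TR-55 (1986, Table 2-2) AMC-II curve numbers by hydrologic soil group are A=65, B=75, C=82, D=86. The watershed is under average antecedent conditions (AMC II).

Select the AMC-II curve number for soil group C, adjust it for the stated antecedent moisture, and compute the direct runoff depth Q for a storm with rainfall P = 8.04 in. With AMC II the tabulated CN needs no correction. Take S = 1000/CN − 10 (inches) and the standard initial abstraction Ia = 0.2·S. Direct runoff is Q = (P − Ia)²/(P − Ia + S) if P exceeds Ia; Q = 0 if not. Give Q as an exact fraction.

Q = 20233227/3430675 in ≈ 5.898 in

NRCS table: row crops, contoured, good condition, soil group C → CN(II) = 82
Average conditions: CN = 82 (no AMC adjustment).
Max retention: S = 1000/82 − 10 = 90/41 in (≈ 2.195 in)
Ia = 0.2S: 0.2·2.195 = 0.439 in (exactly 18/41)
Excess rainfall: 8.040 − 0.439 = 7.601 in; P > Ia so Q > 0
Q: (7791/1025)² ÷ (10041/1025) = 20233227/3430675 in (≈ 5.898 in)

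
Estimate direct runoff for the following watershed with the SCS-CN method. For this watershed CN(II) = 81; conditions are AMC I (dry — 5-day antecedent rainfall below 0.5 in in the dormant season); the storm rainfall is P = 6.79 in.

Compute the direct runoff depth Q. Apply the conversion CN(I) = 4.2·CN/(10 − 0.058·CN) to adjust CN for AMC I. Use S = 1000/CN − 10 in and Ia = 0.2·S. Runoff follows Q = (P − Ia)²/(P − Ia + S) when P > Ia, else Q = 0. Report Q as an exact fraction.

Q = 931184470441/325737927900 in ≈ 2.859 in

Adjust CN=81 to AMC I: 4.2·81/(10 − 0.058·81) → (1701/5) ÷ (2651/500) = 170100/2651 ≈ 64.164
S = 1000/(170100/2651) − 10 = 9500/1701 in ≈ 5.585 in
Ia = 0.2·(9500/1701) = 1900/1701 in ≈ 1.117 in
Since P=6.790 > Ia=1.117: effective rainfall P−Ia = 964979/170100 in
Q = (964979/170100)²/((964979/170100) + 9500/1701) = (931184470441/28934010000)/(1914979/170100) = 931184470441/325737927900 in ≈ 2.859 in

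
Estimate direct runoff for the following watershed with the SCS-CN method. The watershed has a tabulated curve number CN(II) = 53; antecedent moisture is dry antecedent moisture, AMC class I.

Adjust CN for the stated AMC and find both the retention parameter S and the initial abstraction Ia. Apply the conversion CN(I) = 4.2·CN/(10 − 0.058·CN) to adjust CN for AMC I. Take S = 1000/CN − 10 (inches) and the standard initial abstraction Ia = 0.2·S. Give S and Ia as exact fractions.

Dry (AMC I): CN(I) = 4.2·53/(10 − 0.058·53) = (1113/5)/(3463/500) = 111300/3463 ≈ 32.140
S = 1000/(111300/3463) − 10 = 23500/1113 in ≈ 21.114 in
Ia = 0.2S: 0.2·21.114 = 4.223 in (exactly 4700/1113)

S = 23500/1113 in ≈ 21.114 in; Ia = 4700/1113 in ≈ 4.223 in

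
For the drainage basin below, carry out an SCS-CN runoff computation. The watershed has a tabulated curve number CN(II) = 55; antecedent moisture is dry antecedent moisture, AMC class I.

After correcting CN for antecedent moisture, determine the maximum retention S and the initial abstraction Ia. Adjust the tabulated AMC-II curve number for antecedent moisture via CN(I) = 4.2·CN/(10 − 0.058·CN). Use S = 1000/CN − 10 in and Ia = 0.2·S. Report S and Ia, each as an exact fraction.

S = 1500/77 in ≈ 19.481 in; Ia = 300/77 in ≈ 3.896 in

Dry (AMC I): CN(I) = 4.2·55/(10 − 0.058·55) = 231/(681/100) = 7700/227 ≈ 33.921
Retention S: 1000/CN − 10 with CN=33.921 → S = 1500/77 ≈ 19.481 in
Ia = 0.2·(1500/77) = 300/77 in ≈ 3.896 in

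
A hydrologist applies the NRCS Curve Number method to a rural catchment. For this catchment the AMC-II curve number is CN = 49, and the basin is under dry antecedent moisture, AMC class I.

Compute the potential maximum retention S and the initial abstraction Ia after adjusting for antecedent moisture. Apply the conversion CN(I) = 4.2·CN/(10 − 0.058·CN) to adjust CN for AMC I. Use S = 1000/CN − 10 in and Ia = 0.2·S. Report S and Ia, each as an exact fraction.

Dry (AMC I): CN(I) = 4.2·49/(10 − 0.058·49) = (1029/5)/(3579/500) = 34300/1193 ≈ 28.751
Max retention: S = 1000/(34300/1193) − 10 = 8500/343 in (≈ 24.781 in)
Ia = 0.2·(8500/343) = 1700/343 in ≈ 4.956 in

S = 8500/343 in ≈ 24.781 in; Ia = 1700/343 in ≈ 4.956 in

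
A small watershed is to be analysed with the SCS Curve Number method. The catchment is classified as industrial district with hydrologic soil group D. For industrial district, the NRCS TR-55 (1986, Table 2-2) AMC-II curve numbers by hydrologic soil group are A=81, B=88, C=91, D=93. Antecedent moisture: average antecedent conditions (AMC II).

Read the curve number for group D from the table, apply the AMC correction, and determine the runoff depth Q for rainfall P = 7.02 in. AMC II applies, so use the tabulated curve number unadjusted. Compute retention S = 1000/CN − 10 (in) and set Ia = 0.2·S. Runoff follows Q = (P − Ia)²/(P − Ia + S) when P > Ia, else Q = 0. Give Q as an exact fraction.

Q = 1020355249/164809950 in ≈ 6.191 in

NRCS table: industrial district, soil group D → CN(II) = 93
AMC II — tabulated CN = 93 applies directly.
Retention S: 1000/CN − 10 with CN=93.000 → S = 70/93 ≈ 0.753 in
Initial abstraction Ia = S/5 = (70/93)/5 = 14/93 ≈ 0.151 in
P − Ia = 7.020 − 0.151 = 31943/4650 ≈ 6.869 in (> 0, runoff occurs)
Q: (31943/4650)² ÷ (35443/4650) = 1020355249/164809950 in (≈ 6.191 in)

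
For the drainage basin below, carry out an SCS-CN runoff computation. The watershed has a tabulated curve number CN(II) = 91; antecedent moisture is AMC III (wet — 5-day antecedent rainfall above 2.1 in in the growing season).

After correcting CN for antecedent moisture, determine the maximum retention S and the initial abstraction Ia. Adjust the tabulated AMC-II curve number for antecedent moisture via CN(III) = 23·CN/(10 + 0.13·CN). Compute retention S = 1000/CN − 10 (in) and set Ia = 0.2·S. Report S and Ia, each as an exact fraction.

Wet (AMC III): CN(III) = 23·91/(10 + 0.13·91) = 2093/(2183/100) = 209300/2183 ≈ 95.877
Max retention: S = 1000/(209300/2183) − 10 = 900/2093 in (≈ 0.430 in)
Ia = 0.2S: 0.2·0.430 = 0.086 in (exactly 180/2093)

S = 900/2093 in ≈ 0.430 in; Ia = 180/2093 in ≈ 0.086 in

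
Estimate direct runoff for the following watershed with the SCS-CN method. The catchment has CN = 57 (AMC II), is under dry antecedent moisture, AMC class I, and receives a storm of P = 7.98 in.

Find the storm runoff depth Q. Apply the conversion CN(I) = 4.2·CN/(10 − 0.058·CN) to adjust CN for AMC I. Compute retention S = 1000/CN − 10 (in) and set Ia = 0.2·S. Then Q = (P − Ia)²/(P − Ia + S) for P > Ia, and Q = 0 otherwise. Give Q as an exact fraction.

CN(I) from CN(II)=57: (4.2·57)/(10 − 0.058·57) = 119700/3347 ≈ 35.763
S = 1000/(119700/3347) − 10 = 21500/1197 in ≈ 17.962 in
Ia = 0.2S: 0.2·17.962 = 3.592 in (exactly 4300/1197)
P − Ia = 7.980 − 3.592 = 262603/59850 ≈ 4.388 in (> 0, runoff occurs)
Q = (262603/59850)²/((262603/59850) + 21500/1197) = (68960335609/3582022500)/(1337603/59850) = 68960335609/80055539550 in ≈ 0.861 in

Q = 68960335609/80055539550 in ≈ 0.861 in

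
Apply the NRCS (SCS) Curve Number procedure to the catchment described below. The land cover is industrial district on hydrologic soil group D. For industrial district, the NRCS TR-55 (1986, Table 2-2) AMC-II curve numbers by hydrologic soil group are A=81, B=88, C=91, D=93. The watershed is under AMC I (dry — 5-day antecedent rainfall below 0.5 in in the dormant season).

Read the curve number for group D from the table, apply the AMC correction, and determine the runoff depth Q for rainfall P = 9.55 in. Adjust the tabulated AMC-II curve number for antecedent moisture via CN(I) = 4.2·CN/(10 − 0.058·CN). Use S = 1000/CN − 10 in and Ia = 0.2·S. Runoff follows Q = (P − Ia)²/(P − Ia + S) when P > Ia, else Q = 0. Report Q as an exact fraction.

NRCS table: industrial district, soil group D → CN(II) = 93
Adjust CN=93 to AMC I: 4.2·93/(10 − 0.058·93) → (1953/5) ÷ (2303/500) = 27900/329 ≈ 84.802
S = 1000/(27900/329) − 10 = 500/279 in ≈ 1.792 in
Ia = 0.2S: 0.2·1.792 = 0.358 in (exactly 100/279)
Excess rainfall: 9.550 − 0.358 = 9.192 in; P > Ia so Q > 0
Runoff Q = (P−Ia)²/(P−Ia+S) = (9.192)²/(9.192+1.792) = 2630561521/341992620 ≈ 7.692 in

Q = 2630561521/341992620 in ≈ 7.692 in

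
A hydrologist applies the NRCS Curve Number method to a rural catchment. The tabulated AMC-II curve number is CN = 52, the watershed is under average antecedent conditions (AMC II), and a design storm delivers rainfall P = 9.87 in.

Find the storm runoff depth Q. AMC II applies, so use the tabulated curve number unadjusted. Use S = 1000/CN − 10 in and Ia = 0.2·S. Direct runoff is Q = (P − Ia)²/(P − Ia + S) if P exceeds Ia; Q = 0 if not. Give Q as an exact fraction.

Q = 36268587/9720100 in ≈ 3.731 in

CN(II) = 52; AMC II needs no correction.
S = 1000/52 − 10 = 120/13 in ≈ 9.231 in
Ia = 0.2·(120/13) = 24/13 in ≈ 1.846 in
P − Ia = 9.870 − 1.846 = 10431/1300 ≈ 8.024 in (> 0, runoff occurs)
Q: (10431/1300)² ÷ (22431/1300) = 36268587/9720100 in (≈ 3.731 in)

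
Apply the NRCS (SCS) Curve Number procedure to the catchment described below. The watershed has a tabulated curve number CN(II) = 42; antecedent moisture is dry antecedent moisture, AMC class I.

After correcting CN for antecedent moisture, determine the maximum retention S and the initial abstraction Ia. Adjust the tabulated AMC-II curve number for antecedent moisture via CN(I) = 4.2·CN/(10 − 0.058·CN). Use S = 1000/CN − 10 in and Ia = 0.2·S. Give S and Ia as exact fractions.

S = 14500/441 in ≈ 32.880 in; Ia = 2900/441 in ≈ 6.576 in

CN(I) from CN(II)=42: (4.2·42)/(10 − 0.058·42) = 44100/1891 ≈ 23.321
Retention S: 1000/CN − 10 with CN=23.321 → S = 14500/441 ≈ 32.880 in
Initial abstraction Ia = S/5 = (14500/441)/5 = 2900/441 ≈ 6.576 in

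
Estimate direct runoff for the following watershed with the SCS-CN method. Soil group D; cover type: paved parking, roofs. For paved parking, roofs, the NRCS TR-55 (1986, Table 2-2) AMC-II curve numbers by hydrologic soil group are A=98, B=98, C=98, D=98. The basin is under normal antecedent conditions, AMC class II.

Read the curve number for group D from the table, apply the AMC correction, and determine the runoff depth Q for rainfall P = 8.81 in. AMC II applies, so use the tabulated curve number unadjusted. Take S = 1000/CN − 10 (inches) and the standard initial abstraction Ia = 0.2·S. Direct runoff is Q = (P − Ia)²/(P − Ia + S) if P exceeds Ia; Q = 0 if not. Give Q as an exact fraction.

Q = 1846334961/215448100 in ≈ 8.570 in

NRCS table: paved parking, roofs, soil group D → CN(II) = 98
CN(II) = 98; AMC II needs no correction.
Max retention: S = 1000/98 − 10 = 10/49 in (≈ 0.204 in)
Initial abstraction Ia = S/5 = (10/49)/5 = 2/49 ≈ 0.041 in
Since P=8.810 > Ia=0.041: effective rainfall P−Ia = 42969/4900 in
Runoff Q = (P−Ia)²/(P−Ia+S) = (8.769)²/(8.769+0.204) = 1846334961/215448100 ≈ 8.570 in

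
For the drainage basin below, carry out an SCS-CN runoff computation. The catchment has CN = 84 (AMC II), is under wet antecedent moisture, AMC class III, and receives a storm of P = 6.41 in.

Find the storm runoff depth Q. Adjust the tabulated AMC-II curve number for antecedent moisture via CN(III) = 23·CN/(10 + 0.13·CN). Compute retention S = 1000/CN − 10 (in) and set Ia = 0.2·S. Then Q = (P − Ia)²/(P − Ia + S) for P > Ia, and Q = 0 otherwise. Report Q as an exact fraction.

Wet (AMC III): CN(III) = 23·84/(10 + 0.13·84) = 1932/(523/25) = 48300/523 ≈ 92.352
Retention S: 1000/CN − 10 with CN=92.352 → S = 400/483 ≈ 0.828 in
Initial abstraction Ia = S/5 = (400/483)/5 = 80/483 ≈ 0.166 in
Since P=6.410 > Ia=0.166: effective rainfall P−Ia = 301603/48300 in
Q: (301603/48300)² ÷ (341603/48300) = 90964369609/16499424900 in (≈ 5.513 in)

Q = 90964369609/16499424900 in ≈ 5.513 in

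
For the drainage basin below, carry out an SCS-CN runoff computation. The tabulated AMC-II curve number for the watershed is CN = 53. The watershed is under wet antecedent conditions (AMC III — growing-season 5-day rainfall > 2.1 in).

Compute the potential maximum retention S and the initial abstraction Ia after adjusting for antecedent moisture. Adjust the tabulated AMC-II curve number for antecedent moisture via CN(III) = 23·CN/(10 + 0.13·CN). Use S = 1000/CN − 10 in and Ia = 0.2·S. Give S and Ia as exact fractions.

S = 4700/1219 in ≈ 3.856 in; Ia = 940/1219 in ≈ 0.771 in

Adjust CN=53 to AMC III: 23·53/(10 + 0.13·53) → 1219 ÷ (1689/100) = 121900/1689 ≈ 72.173
Max retention: S = 1000/(121900/1689) − 10 = 4700/1219 in (≈ 3.856 in)
Ia = 0.2·(4700/1219) = 940/1219 in ≈ 0.771 in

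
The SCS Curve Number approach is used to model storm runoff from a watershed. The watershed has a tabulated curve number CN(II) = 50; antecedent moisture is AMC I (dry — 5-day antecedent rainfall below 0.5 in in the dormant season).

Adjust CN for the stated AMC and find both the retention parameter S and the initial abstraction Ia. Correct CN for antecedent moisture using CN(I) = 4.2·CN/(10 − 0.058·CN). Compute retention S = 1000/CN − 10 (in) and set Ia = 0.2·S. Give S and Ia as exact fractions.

S = 500/21 in ≈ 23.810 in; Ia = 100/21 in ≈ 4.762 in

Dry (AMC I): CN(I) = 4.2·50/(10 − 0.058·50) = 210/(71/10) = 2100/71 ≈ 29.577
Max retention: S = 1000/(2100/71) − 10 = 500/21 in (≈ 23.810 in)
Ia = 0.2·(500/21) = 100/21 in ≈ 4.762 in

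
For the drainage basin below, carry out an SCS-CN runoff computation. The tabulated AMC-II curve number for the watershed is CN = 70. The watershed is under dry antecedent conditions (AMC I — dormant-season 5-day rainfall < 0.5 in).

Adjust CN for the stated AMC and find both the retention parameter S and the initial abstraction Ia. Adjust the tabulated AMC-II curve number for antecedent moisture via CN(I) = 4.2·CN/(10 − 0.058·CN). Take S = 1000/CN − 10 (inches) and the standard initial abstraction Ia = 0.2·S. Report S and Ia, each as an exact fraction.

S = 500/49 in ≈ 10.204 in; Ia = 100/49 in ≈ 2.041 in

CN(I) from CN(II)=70: (4.2·70)/(10 − 0.058·70) = 4900/99 ≈ 49.495
S = 1000/(4900/99) − 10 = 500/49 in ≈ 10.204 in
Ia = 0.2·(500/49) = 100/49 in ≈ 2.041 in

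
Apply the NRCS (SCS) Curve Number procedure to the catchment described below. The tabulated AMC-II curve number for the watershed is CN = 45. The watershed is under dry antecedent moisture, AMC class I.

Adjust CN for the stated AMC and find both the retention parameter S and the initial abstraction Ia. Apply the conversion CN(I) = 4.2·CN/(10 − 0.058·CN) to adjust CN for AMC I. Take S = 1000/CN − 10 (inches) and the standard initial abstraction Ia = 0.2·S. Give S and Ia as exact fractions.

CN(I) from CN(II)=45: (4.2·45)/(10 − 0.058·45) = 18900/739 ≈ 25.575
Retention S: 1000/CN − 10 with CN=25.575 → S = 5500/189 ≈ 29.101 in
Initial abstraction Ia = S/5 = (5500/189)/5 = 1100/189 ≈ 5.820 in

S = 5500/189 in ≈ 29.101 in; Ia = 1100/189 in ≈ 5.820 in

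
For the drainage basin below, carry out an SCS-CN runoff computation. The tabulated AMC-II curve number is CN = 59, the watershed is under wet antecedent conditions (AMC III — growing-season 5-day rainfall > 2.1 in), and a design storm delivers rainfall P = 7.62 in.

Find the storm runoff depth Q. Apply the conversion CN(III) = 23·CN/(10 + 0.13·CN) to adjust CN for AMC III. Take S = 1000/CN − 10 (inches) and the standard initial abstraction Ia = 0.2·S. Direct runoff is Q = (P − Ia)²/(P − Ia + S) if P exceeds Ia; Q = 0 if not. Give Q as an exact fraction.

Q = 226592184289/46207003450 in ≈ 4.904 in

Wet (AMC III): CN(III) = 23·59/(10 + 0.13·59) = 1357/(1767/100) = 135700/1767 ≈ 76.797
S = 1000/(135700/1767) − 10 = 4100/1357 in ≈ 3.021 in
Initial abstraction Ia = S/5 = (4100/1357)/5 = 820/1357 ≈ 0.604 in
P − Ia = 7.620 − 0.604 = 476017/67850 ≈ 7.016 in (> 0, runoff occurs)
Q: (476017/67850)² ÷ (681017/67850) = 226592184289/46207003450 in (≈ 4.904 in)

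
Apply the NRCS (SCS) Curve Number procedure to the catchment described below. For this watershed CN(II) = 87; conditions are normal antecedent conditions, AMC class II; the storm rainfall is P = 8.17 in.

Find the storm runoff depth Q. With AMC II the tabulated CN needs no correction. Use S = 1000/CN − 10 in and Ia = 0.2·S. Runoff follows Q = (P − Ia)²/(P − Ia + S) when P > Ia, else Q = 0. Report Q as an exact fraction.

Average conditions: CN = 87 (no AMC adjustment).
Max retention: S = 1000/87 − 10 = 130/87 in (≈ 1.494 in)
Ia = 0.2·(130/87) = 26/87 in ≈ 0.299 in
Excess rainfall: 8.170 − 0.299 = 7.871 in; P > Ia so Q > 0
Runoff Q = (P−Ia)²/(P−Ia+S) = (7.871)²/(7.871+1.494) = 4689373441/708867300 ≈ 6.615 in

Q = 4689373441/708867300 in ≈ 6.615 in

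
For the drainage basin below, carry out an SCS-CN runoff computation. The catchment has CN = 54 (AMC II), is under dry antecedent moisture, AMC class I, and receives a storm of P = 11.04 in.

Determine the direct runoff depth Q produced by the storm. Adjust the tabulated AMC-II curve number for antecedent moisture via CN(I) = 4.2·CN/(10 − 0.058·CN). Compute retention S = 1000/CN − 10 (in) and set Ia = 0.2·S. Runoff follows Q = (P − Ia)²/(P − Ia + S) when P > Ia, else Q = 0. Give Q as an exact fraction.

CN(I) from CN(II)=54: (4.2·54)/(10 − 0.058·54) = 56700/1717 ≈ 33.023
Max retention: S = 1000/(56700/1717) − 10 = 11500/567 in (≈ 20.282 in)
Initial abstraction Ia = S/5 = (11500/567)/5 = 2300/567 ≈ 4.056 in
Since P=11.040 > Ia=4.056: effective rainfall P−Ia = 98992/14175 in
Q: (98992/14175)² ÷ (386492/14175) = 106515392/59549175 in (≈ 1.789 in)

Q = 106515392/59549175 in ≈ 1.789 in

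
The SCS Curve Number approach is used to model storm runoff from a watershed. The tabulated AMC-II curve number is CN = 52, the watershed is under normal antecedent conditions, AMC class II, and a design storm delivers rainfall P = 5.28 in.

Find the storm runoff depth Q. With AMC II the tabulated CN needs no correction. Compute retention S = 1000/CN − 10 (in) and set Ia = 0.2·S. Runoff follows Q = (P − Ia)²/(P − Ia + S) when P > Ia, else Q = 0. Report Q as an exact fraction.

Q = 103788/111475 in ≈ 0.931 in

CN(II) = 52; AMC II needs no correction.
Retention S: 1000/CN − 10 with CN=52.000 → S = 120/13 ≈ 9.231 in
Initial abstraction Ia = S/5 = (120/13)/5 = 24/13 ≈ 1.846 in
P − Ia = 5.280 − 1.846 = 1116/325 ≈ 3.434 in (> 0, runoff occurs)
Q = (1116/325)²/((1116/325) + 120/13) = (1245456/105625)/(4116/325) = 103788/111475 in ≈ 0.931 in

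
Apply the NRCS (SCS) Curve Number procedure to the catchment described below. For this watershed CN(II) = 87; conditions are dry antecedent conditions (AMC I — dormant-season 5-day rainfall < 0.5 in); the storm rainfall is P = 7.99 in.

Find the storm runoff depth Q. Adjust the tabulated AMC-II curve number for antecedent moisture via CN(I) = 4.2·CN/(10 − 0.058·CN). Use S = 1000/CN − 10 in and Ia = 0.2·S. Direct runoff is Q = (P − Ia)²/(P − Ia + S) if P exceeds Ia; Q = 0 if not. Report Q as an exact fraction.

Q = 1768296231529/361704527100 in ≈ 4.889 in

Adjust CN=87 to AMC I: 4.2·87/(10 − 0.058·87) → (1827/5) ÷ (2477/500) = 182700/2477 ≈ 73.759
Max retention: S = 1000/(182700/2477) − 10 = 6500/1827 in (≈ 3.558 in)
Ia = 0.2·(6500/1827) = 1300/1827 in ≈ 0.712 in
Excess rainfall: 7.990 − 0.712 = 7.278 in; P > Ia so Q > 0
Q = (1329773/182700)²/((1329773/182700) + 6500/1827) = (1768296231529/33379290000)/(1979773/182700) = 1768296231529/361704527100 in ≈ 4.889 in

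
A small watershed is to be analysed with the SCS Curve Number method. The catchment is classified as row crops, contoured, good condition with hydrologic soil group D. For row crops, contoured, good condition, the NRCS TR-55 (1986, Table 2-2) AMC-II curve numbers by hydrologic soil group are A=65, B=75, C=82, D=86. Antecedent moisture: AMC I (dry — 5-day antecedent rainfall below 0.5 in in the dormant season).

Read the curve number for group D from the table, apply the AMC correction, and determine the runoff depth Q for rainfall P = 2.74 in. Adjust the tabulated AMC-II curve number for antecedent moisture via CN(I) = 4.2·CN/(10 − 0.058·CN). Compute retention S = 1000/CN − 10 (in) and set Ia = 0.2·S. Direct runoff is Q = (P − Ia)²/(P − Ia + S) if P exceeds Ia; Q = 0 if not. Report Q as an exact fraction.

Q = 160604929/242990850 in ≈ 0.661 in

NRCS table: row crops, contoured, good condition, soil group D → CN(II) = 86
Dry (AMC I): CN(I) = 4.2·86/(10 − 0.058·86) = (1806/5)/(1253/250) = 12900/179 ≈ 72.067
Max retention: S = 1000/(12900/179) − 10 = 500/129 in (≈ 3.876 in)
Initial abstraction Ia = S/5 = (500/129)/5 = 100/129 ≈ 0.775 in
Excess rainfall: 2.740 − 0.775 = 1.965 in; P > Ia so Q > 0
Runoff Q = (P−Ia)²/(P−Ia+S) = (1.965)²/(1.965+3.876) = 160604929/242990850 ≈ 0.661 in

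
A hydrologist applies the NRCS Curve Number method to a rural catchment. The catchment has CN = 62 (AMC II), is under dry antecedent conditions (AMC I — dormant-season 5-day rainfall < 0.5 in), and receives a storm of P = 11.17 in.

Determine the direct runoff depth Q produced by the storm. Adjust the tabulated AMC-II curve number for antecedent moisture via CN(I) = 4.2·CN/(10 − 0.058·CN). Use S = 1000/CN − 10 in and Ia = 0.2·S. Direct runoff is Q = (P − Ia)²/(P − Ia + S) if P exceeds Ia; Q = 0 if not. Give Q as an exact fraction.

Q = 288548385889/96814571700 in ≈ 2.980 in

Adjust CN=62 to AMC I: 4.2·62/(10 − 0.058·62) → (1302/5) ÷ (1601/250) = 65100/1601 ≈ 40.662
Retention S: 1000/CN − 10 with CN=40.662 → S = 9500/651 ≈ 14.593 in
Ia = 0.2S: 0.2·14.593 = 2.919 in (exactly 1900/651)
Excess rainfall: 11.170 − 2.919 = 8.251 in; P > Ia so Q > 0
Runoff Q = (P−Ia)²/(P−Ia+S) = (8.251)²/(8.251+14.593) = 288548385889/96814571700 ≈ 2.980 in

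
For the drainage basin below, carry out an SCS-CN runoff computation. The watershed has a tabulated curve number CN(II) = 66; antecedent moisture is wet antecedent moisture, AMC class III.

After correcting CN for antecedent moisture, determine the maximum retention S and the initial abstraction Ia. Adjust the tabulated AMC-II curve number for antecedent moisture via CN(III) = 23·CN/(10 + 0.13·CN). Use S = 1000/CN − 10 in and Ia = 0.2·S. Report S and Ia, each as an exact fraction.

Wet (AMC III): CN(III) = 23·66/(10 + 0.13·66) = 1518/(929/50) = 75900/929 ≈ 81.701
Max retention: S = 1000/(75900/929) − 10 = 1700/759 in (≈ 2.240 in)
Initial abstraction Ia = S/5 = (1700/759)/5 = 340/759 ≈ 0.448 in

S = 1700/759 in ≈ 2.240 in; Ia = 340/759 in ≈ 0.448 in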